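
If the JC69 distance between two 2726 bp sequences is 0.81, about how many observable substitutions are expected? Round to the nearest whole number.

1350

Invert JC69: p = (3/4)(1 − e^(−4d/3)) = 0.75 × (1 − e^(-1.08)) = 0.75 × (1 − 0.339596) = 0.495303.
Expected differing sites = pL ≈ 0.495303 × 2726 = 1350.195978 ≈ 1350.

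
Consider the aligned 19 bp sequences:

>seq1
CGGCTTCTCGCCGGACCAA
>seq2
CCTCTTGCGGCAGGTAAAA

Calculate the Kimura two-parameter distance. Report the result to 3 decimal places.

Of 19 sites, 1 differences are transitions and 8 are transversions, so P = 1/19 ≈ 0.052632 and Q = 8/19 ≈ 0.421053.
Under the Kimura two-parameter model, d = −½ ln(1 − 2P − Q) − ¼ ln(1 − 2Q).
1 − 2P − Q = 0.473683, giving −½ ln(0.473683) = 0.373608.
1 − 2Q = 0.157894, giving −¼ ln(0.157894) = 0.461458.
d = 0.373608 + 0.461458 = 0.835066.

0.835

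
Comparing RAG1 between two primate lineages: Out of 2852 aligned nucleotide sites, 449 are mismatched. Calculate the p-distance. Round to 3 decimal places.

p = 449/2852 = 0.157433… ≈ 0.157 (to 3 d.p.).

0.157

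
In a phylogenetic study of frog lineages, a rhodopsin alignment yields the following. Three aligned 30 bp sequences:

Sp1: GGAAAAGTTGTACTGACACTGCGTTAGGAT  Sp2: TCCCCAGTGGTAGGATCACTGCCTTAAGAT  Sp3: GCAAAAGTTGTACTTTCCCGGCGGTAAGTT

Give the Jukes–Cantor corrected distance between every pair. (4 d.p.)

d(Sp1,Sp2) = 0.5716, d(Sp1,Sp3) = 0.3295, d(Sp2,Sp3) = 0.6467

Sp1–Sp2: 12/30 sites differ → p = 0.4, d = −0.75 ln(1 − 0.533333) = 0.571605 ≈ 0.5716.
Sp1–Sp3: 8/30 sites differ → p ≈ 0.266667, d = −0.75 ln(1 − 0.355556) = 0.329526 ≈ 0.3295.
Sp2–Sp3: 13/30 sites differ → p ≈ 0.433333, d = −0.75 ln(1 − 0.577777) = 0.646666 ≈ 0.6467.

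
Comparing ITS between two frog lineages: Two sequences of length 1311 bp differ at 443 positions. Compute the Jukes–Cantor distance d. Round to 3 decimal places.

p = 443/1311 ≈ 0.33791.
d = −(3/4) ln(1 − 4p/3) = −0.75 ln(1 − 0.450547) = −0.75 ln(0.549453)
  = −0.75 × (-0.598832) = 0.449124 substitutions/site.

0.449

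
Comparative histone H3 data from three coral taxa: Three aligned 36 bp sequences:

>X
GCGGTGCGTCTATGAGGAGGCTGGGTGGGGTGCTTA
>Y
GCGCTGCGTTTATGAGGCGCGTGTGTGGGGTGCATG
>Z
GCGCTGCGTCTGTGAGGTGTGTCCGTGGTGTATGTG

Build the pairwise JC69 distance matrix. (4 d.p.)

X–Y: 8/36 sites differ → p ≈ 0.222222, d = −0.75 ln(1 − 0.296296) = 0.263548 ≈ 0.2635.
X–Z: 12/36 sites differ → p ≈ 0.333333, d = −0.75 ln(1 − 0.444444) = 0.440839 ≈ 0.4408.
Y–Z: 10/36 sites differ → p ≈ 0.277778, d = −0.75 ln(1 − 0.370371) = 0.346968 ≈ 0.3470.

d(X,Y) = 0.2635, d(X,Z) = 0.4408, d(Y,Z) = 0.3470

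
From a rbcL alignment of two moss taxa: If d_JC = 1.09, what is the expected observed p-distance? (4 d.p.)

0.5747

p = (3/4)(1 − e^(−4d/3)) = 0.75 × (1 − e^(-1.453333)) = 0.75 × (1 − 0.233790) = 0.574658.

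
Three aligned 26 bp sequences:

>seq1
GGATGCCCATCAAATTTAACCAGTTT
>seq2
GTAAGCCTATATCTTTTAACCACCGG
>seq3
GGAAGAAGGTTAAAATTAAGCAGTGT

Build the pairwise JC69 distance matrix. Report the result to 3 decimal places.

seq1–seq2: 11/26 sites differ → p ≈ 0.423077, d = −0.75 ln(1 − 0.564103) = 0.622762 ≈ 0.623.
seq1–seq3: 9/26 sites differ → p ≈ 0.346154, d = −0.75 ln(1 − 0.461539) = 0.464280 ≈ 0.464.
seq2–seq3: 14/26 sites differ → p ≈ 0.538462, d = −0.75 ln(1 − 0.717949) = 0.949251 ≈ 0.949.

d(seq1,seq2) = 0.623, d(seq1,seq3) = 0.464, d(seq2,seq3) = 0.949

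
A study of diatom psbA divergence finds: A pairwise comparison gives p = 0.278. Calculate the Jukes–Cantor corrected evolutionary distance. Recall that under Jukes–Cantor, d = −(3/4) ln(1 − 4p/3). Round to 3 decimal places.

0.347

d = −(3/4) ln(1 − 4p/3) = −0.75 ln(1 − 0.370667) = −0.75 ln(0.629333)
  = −0.75 × (-0.463095) = 0.347321 substitutions/site.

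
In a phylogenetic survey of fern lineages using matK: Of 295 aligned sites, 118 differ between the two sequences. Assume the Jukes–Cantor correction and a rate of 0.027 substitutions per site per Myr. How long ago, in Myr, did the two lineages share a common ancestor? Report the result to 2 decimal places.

10.59

p = 118/295 = 0.4.
d = −(3/4) ln(1 − 4p/3) = −0.75 ln(1 − 0.533333) = −0.75 ln(0.466667)
  = −0.75 × (-0.762139) = 0.571604 substitutions/site.
Under a molecular clock d = 2μt, so t = d/(2μ) = 0.571604 / (2 × 0.027) = 10.59 Myr.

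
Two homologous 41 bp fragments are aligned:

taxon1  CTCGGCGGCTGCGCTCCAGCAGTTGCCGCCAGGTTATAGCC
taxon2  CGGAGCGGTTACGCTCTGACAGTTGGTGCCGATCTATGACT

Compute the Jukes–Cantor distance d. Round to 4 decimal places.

The sequences differ at 17 of 41 sites, so p = 17/41 ≈ 0.414634.
d = −(3/4) ln(1 − 4p/3) = −0.75 ln(1 − 0.552845) = −0.75 ln(0.447155)
  = −0.75 × (-0.804850) = 0.603638 substitutions/site.

0.6036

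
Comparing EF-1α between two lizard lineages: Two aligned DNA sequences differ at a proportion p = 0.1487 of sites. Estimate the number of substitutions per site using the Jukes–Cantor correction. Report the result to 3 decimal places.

0.166

d = −(3/4) ln(1 − 4p/3) = −0.75 ln(1 − 0.198267) = −0.75 ln(0.801733)
  = −0.75 × (-0.220980) = 0.165735 substitutions/site.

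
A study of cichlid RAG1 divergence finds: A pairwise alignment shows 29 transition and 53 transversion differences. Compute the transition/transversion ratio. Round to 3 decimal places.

R = 29/53 = 0.547169… ≈ 0.547 (to 3 d.p.).

0.547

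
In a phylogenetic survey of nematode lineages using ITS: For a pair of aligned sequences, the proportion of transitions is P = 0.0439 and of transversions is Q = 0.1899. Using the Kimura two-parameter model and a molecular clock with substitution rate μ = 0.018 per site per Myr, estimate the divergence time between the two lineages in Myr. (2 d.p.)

Under the Kimura two-parameter model, d = −½ ln(1 − 2P − Q) − ¼ ln(1 − 2Q).
1 − 2P − Q = 0.7223, giving −½ ln(0.7223) = 0.162657.
1 − 2Q = 0.6202, giving −¼ ln(0.6202) = 0.119428.
d = 0.162657 + 0.119428 = 0.282085.
Under a molecular clock d = 2μt, so t = d/(2μ) = 0.282085 / (2 × 0.018) = 7.84 Myr.

7.84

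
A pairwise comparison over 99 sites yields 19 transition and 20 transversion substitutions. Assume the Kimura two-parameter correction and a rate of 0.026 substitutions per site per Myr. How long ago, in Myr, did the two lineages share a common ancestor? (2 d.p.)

10.96

P = 19/99 ≈ 0.191919 and Q = 20/99 ≈ 0.20202.
Under the Kimura two-parameter model, d = −½ ln(1 − 2P − Q) − ¼ ln(1 − 2Q).
1 − 2P − Q = 0.414142, giving −½ ln(0.414142) = 0.440773.
1 − 2Q = 0.59596, giving −¼ ln(0.59596) = 0.129395.
d = 0.440773 + 0.129395 = 0.570168.
Under a molecular clock d = 2μt, so t = d/(2μ) = 0.570168 / (2 × 0.026) = 10.96 Myr.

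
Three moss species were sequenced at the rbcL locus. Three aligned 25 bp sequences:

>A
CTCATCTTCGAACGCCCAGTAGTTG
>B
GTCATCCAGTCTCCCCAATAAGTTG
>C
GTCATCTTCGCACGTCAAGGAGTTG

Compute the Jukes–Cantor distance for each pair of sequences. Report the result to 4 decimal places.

A–B: 11/25 sites differ → p = 0.44, d = −0.75 ln(1 − 0.586667) = 0.662626 ≈ 0.6626.
A–C: 5/25 sites differ → p = 0.2, d = −0.75 ln(1 − 0.266667) = 0.232617 ≈ 0.2326.
B–C: 9/25 sites differ → p = 0.36, d = −0.75 ln(1 − 0.48) = 0.490445 ≈ 0.4904.

d(A,B) = 0.6626, d(A,C) = 0.2326, d(B,C) = 0.4904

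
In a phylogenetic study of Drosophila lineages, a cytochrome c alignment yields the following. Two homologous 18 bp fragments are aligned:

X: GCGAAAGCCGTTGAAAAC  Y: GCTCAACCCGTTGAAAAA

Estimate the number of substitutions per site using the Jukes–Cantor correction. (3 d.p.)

0.264

The sequences differ at 4 of 18 sites (3, 4, 7, 18), so p = 4/18 ≈ 0.222222.
d = −(3/4) ln(1 − 4p/3) = −0.75 ln(1 − 0.296296) = −0.75 ln(0.703704)
  = −0.75 × (-0.351397) = 0.263548 substitutions/site.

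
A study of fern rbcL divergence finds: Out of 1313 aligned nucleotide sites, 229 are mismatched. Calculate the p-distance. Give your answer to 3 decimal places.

0.174

p = 229/1313 = 0.174409… ≈ 0.174 (to 3 d.p.).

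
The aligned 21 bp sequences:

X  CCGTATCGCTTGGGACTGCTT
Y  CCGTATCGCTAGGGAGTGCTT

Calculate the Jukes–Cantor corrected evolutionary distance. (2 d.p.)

0.10

The sequences differ at 2 of 21 sites (11, 16), so p = 2/21 ≈ 0.095238.
d = −(3/4) ln(1 − 4p/3) = −0.75 ln(1 − 0.126984) = −0.75 ln(0.873016)
  = −0.75 × (-0.135801) = 0.101851 substitutions/site.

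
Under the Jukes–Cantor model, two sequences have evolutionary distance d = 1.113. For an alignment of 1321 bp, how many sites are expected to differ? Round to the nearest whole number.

Invert JC69: p = (3/4)(1 − e^(−4d/3)) = 0.75 × (1 − e^(-1.484)) = 0.75 × (1 − 0.226729) = 0.579953.
Expected differing sites = pL ≈ 0.579953 × 1321 = 766.117913 ≈ 766.

766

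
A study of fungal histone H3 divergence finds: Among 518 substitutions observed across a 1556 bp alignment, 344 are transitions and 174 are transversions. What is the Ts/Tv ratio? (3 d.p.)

1.977

R = 344/174 = 1.977011… ≈ 1.977 (to 3 d.p.).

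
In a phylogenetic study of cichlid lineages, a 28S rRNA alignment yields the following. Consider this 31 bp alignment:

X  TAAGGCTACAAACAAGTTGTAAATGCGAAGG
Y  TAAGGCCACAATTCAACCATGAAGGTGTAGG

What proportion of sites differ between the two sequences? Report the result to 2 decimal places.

0.39

The sequences differ at 12 of 31 positions.
p = 12/31 = 0.387096… ≈ 0.39 (to 2 d.p.).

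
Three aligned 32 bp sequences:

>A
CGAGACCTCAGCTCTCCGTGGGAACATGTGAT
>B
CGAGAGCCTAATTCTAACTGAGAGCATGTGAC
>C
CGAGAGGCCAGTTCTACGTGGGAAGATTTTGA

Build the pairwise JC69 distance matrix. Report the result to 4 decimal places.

d(A,B) = 0.4598, d(A,C) = 0.4042, d(B,C) = 0.5199

A–B: 11/32 sites differ → p = 0.34375, d = −0.75 ln(1 − 0.458333) = 0.459828 ≈ 0.4598.
A–C: 10/32 sites differ → p = 0.3125, d = −0.75 ln(1 − 0.416667) = 0.404248 ≈ 0.4042.
B–C: 12/32 sites differ → p = 0.375, d = −0.75 ln(1 − 0.5) = 0.519860 ≈ 0.5199.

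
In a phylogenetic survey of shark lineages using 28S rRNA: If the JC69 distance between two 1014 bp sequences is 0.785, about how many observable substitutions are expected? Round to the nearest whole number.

493

Invert JC69: p = (3/4)(1 − e^(−4d/3)) = 0.75 × (1 − e^(-1.046667)) = 0.75 × (1 − 0.351106) = 0.486671.
Expected differing sites = pL ≈ 0.486671 × 1014 = 493.484394 ≈ 493.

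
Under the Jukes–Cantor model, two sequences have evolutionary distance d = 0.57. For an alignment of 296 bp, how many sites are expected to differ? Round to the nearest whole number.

Invert JC69: p = (3/4)(1 − e^(−4d/3)) = 0.75 × (1 − e^(-0.76)) = 0.75 × (1 − 0.467666) = 0.399251.
Expected differing sites = pL ≈ 0.399251 × 296 = 118.178296 ≈ 118.

118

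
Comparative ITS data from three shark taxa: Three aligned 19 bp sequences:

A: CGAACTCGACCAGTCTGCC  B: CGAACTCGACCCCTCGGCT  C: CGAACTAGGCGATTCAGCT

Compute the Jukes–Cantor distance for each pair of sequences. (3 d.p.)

A–B: 4/19 sites differ → p ≈ 0.210526, d = −0.75 ln(1 − 0.280701) = 0.247109 ≈ 0.247.
A–C: 6/19 sites differ → p ≈ 0.315789, d = −0.75 ln(1 − 0.421052) = 0.409907 ≈ 0.410.
B–C: 6/19 sites differ → p ≈ 0.315789, d = −0.75 ln(1 − 0.421052) = 0.409907 ≈ 0.410.

d(A,B) = 0.247, d(A,C) = 0.410, d(B,C) = 0.410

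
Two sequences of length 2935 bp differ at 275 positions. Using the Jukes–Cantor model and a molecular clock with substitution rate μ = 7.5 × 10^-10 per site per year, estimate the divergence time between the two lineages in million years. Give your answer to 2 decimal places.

66.73

p = 275/2935 ≈ 0.093697.
d = −(3/4) ln(1 − 4p/3) = −0.75 ln(1 − 0.124929) = −0.75 ln(0.875071)
  = −0.75 × (-0.133450) = 0.100088 substitutions/site.
Under a molecular clock d = 2μt, so t = d/(2μ) = 0.100088 / (2 × 7.5 × 10^-10) = 66.73 million years.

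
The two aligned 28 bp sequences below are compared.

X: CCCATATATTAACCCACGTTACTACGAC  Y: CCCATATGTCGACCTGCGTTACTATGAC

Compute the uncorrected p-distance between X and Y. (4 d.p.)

0.2143

The sequences differ at 6 of 28 positions (sites 8, 10, 11, 15, 16, 25).
p = 6/28 = 0.214285… ≈ 0.2143 (to 4 d.p.).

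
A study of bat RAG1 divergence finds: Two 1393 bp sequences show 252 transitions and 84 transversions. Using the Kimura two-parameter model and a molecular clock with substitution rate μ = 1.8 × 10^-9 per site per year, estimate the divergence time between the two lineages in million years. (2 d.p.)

P = 252/1393 ≈ 0.180905 and Q = 84/1393 ≈ 0.060302.
Under the Kimura two-parameter model, d = −½ ln(1 − 2P − Q) − ¼ ln(1 − 2Q).
1 − 2P − Q = 0.577888, giving −½ ln(0.577888) = 0.274188.
1 − 2Q = 0.879396, giving −¼ ln(0.879396) = 0.032130.
d = 0.274188 + 0.032130 = 0.306318.
Under a molecular clock d = 2μt, so t = d/(2μ) = 0.306318 / (2 × 1.8 × 10^-9) = 85.09 million years.

85.09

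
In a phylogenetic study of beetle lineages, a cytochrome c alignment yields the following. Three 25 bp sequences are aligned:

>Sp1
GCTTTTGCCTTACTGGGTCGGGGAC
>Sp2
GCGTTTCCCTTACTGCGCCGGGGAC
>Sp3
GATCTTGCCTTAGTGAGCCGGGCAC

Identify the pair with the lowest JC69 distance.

Sp1–Sp2: 4/25 differ, p = 0.160, d = 0.180.
Sp1–Sp3: 6/25 differ, p = 0.240, d = 0.289.
Sp2–Sp3: 7/25 differ, p = 0.280, d = 0.351.
The smallest distance is between Sp1 and Sp2.

Sp1 and Sp2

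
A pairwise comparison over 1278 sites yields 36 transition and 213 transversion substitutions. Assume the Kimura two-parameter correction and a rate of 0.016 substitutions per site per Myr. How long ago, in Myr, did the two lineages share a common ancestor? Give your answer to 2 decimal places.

7.11

P = 36/1278 ≈ 0.028169 and Q = 213/1278 ≈ 0.166667.
Under the Kimura two-parameter model, d = −½ ln(1 − 2P − Q) − ¼ ln(1 − 2Q).
1 − 2P − Q = 0.776995, giving −½ ln(0.776995) = 0.126161.
1 − 2Q = 0.666666, giving −¼ ln(0.666666) = 0.101367.
d = 0.126161 + 0.101367 = 0.227528.
Under a molecular clock d = 2μt, so t = d/(2μ) = 0.227528 / (2 × 0.016) = 7.11 Myr.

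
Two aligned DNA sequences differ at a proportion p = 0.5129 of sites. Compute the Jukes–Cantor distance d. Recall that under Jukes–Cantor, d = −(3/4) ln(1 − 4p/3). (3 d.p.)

d = −(3/4) ln(1 − 4p/3) = −0.75 ln(1 − 0.683867) = −0.75 ln(0.316133)
  = −0.75 × (-1.151592) = 0.863694 substitutions/site.

0.864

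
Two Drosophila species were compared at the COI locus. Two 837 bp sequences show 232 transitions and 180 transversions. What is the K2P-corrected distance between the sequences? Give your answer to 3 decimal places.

P = 232/837 ≈ 0.27718 and Q = 180/837 ≈ 0.215054.
Under the Kimura two-parameter model, d = −½ ln(1 − 2P − Q) − ¼ ln(1 − 2Q).
1 − 2P − Q = 0.230586, giving −½ ln(0.230586) = 0.733566.
1 − 2Q = 0.569892, giving −¼ ln(0.569892) = 0.140577.
d = 0.733566 + 0.140577 = 0.874143.

0.874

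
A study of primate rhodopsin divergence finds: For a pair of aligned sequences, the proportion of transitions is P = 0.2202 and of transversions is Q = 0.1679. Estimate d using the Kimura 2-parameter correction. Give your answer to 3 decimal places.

0.571

Under the Kimura two-parameter model, d = −½ ln(1 − 2P − Q) − ¼ ln(1 − 2Q).
1 − 2P − Q = 0.3917, giving −½ ln(0.3917) = 0.468630.
1 − 2Q = 0.6642, giving −¼ ln(0.6642) = 0.102293.
d = 0.468630 + 0.102293 = 0.570923.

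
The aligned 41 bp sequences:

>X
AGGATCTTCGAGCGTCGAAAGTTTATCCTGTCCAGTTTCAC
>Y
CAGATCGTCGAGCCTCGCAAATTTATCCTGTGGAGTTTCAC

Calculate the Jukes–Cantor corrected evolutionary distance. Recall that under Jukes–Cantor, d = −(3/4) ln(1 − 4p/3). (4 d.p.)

The sequences differ at 8 of 41 sites (1, 2, 7, 14, 18, 21, 32, 33), so p = 8/41 ≈ 0.195122.
d = −(3/4) ln(1 − 4p/3) = −0.75 ln(1 − 0.260163) = −0.75 ln(0.739837)
  = −0.75 × (-0.301325) = 0.225994 substitutions/site.

0.2260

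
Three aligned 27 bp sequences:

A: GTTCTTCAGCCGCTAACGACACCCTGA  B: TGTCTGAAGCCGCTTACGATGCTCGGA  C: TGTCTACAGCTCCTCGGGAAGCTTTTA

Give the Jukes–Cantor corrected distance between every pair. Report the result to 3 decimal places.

A–B: 9/27 sites differ → p ≈ 0.333333, d = −0.75 ln(1 − 0.444444) = 0.440839 ≈ 0.441.
A–C: 13/27 sites differ → p ≈ 0.481481, d = −0.75 ln(1 − 0.641975) = 0.770364 ≈ 0.770.
B–C: 11/27 sites differ → p ≈ 0.407407, d = −0.75 ln(1 − 0.543209) = 0.587647 ≈ 0.588.

d(A,B) = 0.441, d(A,C) = 0.770, d(B,C) = 0.588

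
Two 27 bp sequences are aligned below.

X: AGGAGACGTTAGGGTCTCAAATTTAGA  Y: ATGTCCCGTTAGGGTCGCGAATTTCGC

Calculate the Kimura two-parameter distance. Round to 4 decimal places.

Of 27 sites, 1 differences are transitions and 7 are transversions, so P = 1/27 ≈ 0.037037 and Q = 7/27 ≈ 0.259259.
Under the Kimura two-parameter model, d = −½ ln(1 − 2P − Q) − ¼ ln(1 − 2Q).
1 − 2P − Q = 0.666667, giving −½ ln(0.666667) = 0.202732.
1 − 2Q = 0.481482, giving −¼ ln(0.481482) = 0.182722.
d = 0.202732 + 0.182722 = 0.385454.

0.3855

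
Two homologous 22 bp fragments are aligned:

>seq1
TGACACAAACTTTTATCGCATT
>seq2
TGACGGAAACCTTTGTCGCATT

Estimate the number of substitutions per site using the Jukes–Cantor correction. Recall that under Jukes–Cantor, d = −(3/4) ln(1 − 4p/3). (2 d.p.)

The sequences differ at 4 of 22 sites (5, 6, 11, 15), so p = 4/22 ≈ 0.181818.
d = −(3/4) ln(1 − 4p/3) = −0.75 ln(1 − 0.242424) = −0.75 ln(0.757576)
  = −0.75 × (-0.277631) = 0.208223 substitutions/site.

0.21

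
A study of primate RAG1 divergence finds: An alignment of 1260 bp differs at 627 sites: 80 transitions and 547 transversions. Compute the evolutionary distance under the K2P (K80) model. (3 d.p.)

0.918

P = 80/1260 ≈ 0.063492 and Q = 547/1260 ≈ 0.434127.
Under the Kimura two-parameter model, d = −½ ln(1 − 2P − Q) − ¼ ln(1 − 2Q).
1 − 2P − Q = 0.438889, giving −½ ln(0.438889) = 0.411754.
1 − 2Q = 0.131746, giving −¼ ln(0.131746) = 0.506720.
d = 0.411754 + 0.506720 = 0.918474.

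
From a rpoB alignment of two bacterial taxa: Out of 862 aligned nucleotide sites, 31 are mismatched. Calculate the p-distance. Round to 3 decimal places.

0.036

p = 31/862 = 0.035962… ≈ 0.036 (to 3 d.p.).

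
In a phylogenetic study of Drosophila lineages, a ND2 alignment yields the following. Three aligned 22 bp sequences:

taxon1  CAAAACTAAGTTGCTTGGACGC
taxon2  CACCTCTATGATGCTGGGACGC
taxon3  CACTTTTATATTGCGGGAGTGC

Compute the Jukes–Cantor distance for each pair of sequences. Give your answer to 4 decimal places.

d(taxon1,taxon2) = 0.3390, d(taxon1,taxon3) = 0.8240, d(taxon2,taxon3) = 0.4975

taxon1–taxon2: 6/22 sites differ → p ≈ 0.272727, d = −0.75 ln(1 − 0.363636) = 0.338988 ≈ 0.3390.
taxon1–taxon3: 11/22 sites differ → p = 0.5, d = −0.75 ln(1 − 0.666667) = 0.823960 ≈ 0.8240.
taxon2–taxon3: 8/22 sites differ → p ≈ 0.363636, d = −0.75 ln(1 − 0.484848) = 0.497470 ≈ 0.4975.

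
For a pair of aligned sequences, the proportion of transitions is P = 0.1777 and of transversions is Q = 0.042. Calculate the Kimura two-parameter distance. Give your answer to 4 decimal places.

Under the Kimura two-parameter model, d = −½ ln(1 − 2P − Q) − ¼ ln(1 − 2Q).
1 − 2P − Q = 0.6026, giving −½ ln(0.6026) = 0.253251.
1 − 2Q = 0.916, giving −¼ ln(0.916) = 0.021935.
d = 0.253251 + 0.021935 = 0.275186.

0.2752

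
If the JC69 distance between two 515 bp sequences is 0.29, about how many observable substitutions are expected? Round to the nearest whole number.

Invert JC69: p = (3/4)(1 − e^(−4d/3)) = 0.75 × (1 − e^(-0.386667)) = 0.75 × (1 − 0.679317) = 0.240512.
Expected differing sites = pL ≈ 0.240512 × 515 = 123.86368 ≈ 124.

124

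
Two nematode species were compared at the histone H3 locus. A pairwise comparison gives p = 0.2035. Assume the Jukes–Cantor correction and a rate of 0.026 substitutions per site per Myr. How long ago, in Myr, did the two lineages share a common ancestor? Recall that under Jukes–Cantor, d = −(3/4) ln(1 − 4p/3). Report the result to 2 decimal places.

d = −(3/4) ln(1 − 4p/3) = −0.75 ln(1 − 0.271333) = −0.75 ln(0.728667)
  = −0.75 × (-0.316538) = 0.237404 substitutions/site.
Under a molecular clock d = 2μt, so t = d/(2μ) = 0.237404 / (2 × 0.026) = 4.57 Myr.

4.57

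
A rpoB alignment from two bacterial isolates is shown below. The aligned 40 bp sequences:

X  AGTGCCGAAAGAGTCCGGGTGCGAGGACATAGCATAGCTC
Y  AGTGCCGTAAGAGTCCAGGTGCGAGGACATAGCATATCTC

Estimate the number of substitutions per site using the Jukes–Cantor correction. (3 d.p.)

The sequences differ at 3 of 40 sites (8, 17, 37), so p = 3/40 = 0.075.
d = −(3/4) ln(1 − 4p/3) = −0.75 ln(1 − 0.1) = −0.75 ln(0.9)
  = −0.75 × (-0.105361) = 0.079021 substitutions/site.

0.079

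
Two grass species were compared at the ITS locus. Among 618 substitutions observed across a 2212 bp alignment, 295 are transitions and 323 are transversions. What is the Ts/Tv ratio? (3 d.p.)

R = 295/323 = 0.913312… ≈ 0.913 (to 3 d.p.).

0.913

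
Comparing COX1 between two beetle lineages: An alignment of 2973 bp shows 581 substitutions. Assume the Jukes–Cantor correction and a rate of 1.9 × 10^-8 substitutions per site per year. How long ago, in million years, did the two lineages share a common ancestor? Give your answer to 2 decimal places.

5.96

p = 581/2973 ≈ 0.195425.
d = −(3/4) ln(1 − 4p/3) = −0.75 ln(1 − 0.260567) = −0.75 ln(0.739433)
  = −0.75 × (-0.301872) = 0.226404 substitutions/site.
Under a molecular clock d = 2μt, so t = d/(2μ) = 0.226404 / (2 × 1.9 × 10^-8) = 5.96 million years.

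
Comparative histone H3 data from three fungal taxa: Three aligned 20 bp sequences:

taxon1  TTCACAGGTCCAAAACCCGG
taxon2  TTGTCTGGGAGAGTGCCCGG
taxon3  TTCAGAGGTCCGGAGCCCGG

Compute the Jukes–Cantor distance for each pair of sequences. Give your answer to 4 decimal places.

d(taxon1,taxon2) = 0.6872, d(taxon1,taxon3) = 0.2326, d(taxon2,taxon3) = 0.6872

taxon1–taxon2: 9/20 sites differ → p = 0.45, d = −0.75 ln(1 − 0.6) = 0.687218 ≈ 0.6872.
taxon1–taxon3: 4/20 sites differ → p = 0.2, d = −0.75 ln(1 − 0.266667) = 0.232617 ≈ 0.2326.
taxon2–taxon3: 9/20 sites differ → p = 0.45, d = −0.75 ln(1 − 0.6) = 0.687218 ≈ 0.6872.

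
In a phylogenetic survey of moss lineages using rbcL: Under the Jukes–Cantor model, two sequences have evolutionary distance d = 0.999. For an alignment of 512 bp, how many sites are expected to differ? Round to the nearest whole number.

283

Invert JC69: p = (3/4)(1 − e^(−4d/3)) = 0.75 × (1 − e^(-1.332)) = 0.75 × (1 − 0.263949) = 0.552038.
Expected differing sites = pL ≈ 0.552038 × 512 = 282.643456 ≈ 283.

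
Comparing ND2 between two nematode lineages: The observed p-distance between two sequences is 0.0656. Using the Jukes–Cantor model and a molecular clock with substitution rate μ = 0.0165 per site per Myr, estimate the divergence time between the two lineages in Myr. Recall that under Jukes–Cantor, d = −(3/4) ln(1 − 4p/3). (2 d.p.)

2.08

d = −(3/4) ln(1 − 4p/3) = −0.75 ln(1 − 0.087467) = −0.75 ln(0.912533)
  = −0.75 × (-0.091531) = 0.068648 substitutions/site.
Under a molecular clock d = 2μt, so t = d/(2μ) = 0.068648 / (2 × 0.0165) = 2.08 Myr.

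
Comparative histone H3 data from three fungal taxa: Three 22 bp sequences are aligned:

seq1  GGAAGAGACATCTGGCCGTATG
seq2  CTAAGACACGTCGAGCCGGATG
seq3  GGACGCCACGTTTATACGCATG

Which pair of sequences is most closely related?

seq1–seq2: 7/22 differ, p = 0.318, d = 0.414.
seq1–seq3: 9/22 differ, p = 0.409, d = 0.591.
seq2–seq3: 9/22 differ, p = 0.409, d = 0.591.
The smallest distance is between seq1 and seq2.

seq1 and seq2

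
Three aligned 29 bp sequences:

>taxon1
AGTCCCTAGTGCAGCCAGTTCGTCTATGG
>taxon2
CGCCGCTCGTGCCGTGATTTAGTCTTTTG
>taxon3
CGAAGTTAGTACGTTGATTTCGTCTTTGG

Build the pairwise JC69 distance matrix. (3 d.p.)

d(taxon1,taxon2) = 0.529, d(taxon1,taxon3) = 0.602, d(taxon2,taxon3) = 0.401

taxon1–taxon2: 11/29 sites differ → p ≈ 0.37931, d = −0.75 ln(1 − 0.505747) = 0.528531 ≈ 0.529.
taxon1–taxon3: 12/29 sites differ → p ≈ 0.413793, d = −0.75 ln(1 − 0.551724) = 0.601760 ≈ 0.602.
taxon2–taxon3: 9/29 sites differ → p ≈ 0.310345, d = −0.75 ln(1 − 0.413793) = 0.400562 ≈ 0.401.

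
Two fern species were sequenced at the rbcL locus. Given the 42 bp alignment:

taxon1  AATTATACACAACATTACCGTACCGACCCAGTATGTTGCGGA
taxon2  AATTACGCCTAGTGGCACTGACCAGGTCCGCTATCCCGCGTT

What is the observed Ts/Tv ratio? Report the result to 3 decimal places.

1.444

Transitions are A↔G and C↔T; transversions are all other mismatches.
Transitions: 13. Transversions: 9.
R = 13/9 = 1.444444… ≈ 1.444 (to 3 d.p.).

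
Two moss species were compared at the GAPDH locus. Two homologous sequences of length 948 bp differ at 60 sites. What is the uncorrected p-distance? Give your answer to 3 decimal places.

0.063

p = 60/948 = 0.063291… ≈ 0.063 (to 3 d.p.).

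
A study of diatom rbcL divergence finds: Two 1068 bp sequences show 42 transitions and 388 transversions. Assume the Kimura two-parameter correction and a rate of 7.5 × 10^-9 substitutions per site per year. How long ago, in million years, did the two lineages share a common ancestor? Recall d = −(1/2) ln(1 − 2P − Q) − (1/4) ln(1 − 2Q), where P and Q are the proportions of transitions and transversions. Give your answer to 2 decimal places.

41.06

P = 42/1068 ≈ 0.039326 and Q = 388/1068 ≈ 0.363296.
Under the Kimura two-parameter model, d = −½ ln(1 − 2P − Q) − ¼ ln(1 − 2Q).
1 − 2P − Q = 0.558052, giving −½ ln(0.558052) = 0.291652.
1 − 2Q = 0.273408, giving −¼ ln(0.273408) = 0.324198.
d = 0.291652 + 0.324198 = 0.615850.
Under a molecular clock d = 2μt, so t = d/(2μ) = 0.615850 / (2 × 7.5 × 10^-9) = 41.06 million years.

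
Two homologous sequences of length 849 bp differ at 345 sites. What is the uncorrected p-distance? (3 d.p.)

0.406

p = 345/849 = 0.406360… ≈ 0.406 (to 3 d.p.).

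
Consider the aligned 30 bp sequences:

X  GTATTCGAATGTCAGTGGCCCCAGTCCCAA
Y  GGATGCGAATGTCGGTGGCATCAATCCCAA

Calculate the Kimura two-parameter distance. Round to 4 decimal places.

Of 30 sites, 3 differences are transitions and 3 are transversions, so P = 3/30 = 0.1 and Q = 3/30 = 0.1.
Under the Kimura two-parameter model, d = −½ ln(1 − 2P − Q) − ¼ ln(1 − 2Q).
1 − 2P − Q = 0.7, giving −½ ln(0.7) = 0.178337.
1 − 2Q = 0.8, giving −¼ ln(0.8) = 0.055786.
d = 0.178337 + 0.055786 = 0.234123.

0.2341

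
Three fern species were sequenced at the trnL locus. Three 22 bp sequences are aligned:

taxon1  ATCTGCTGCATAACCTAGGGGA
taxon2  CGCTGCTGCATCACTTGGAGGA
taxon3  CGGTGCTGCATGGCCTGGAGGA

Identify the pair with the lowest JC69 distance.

taxon2 and taxon3

taxon1–taxon2: 6/22 differ, p = 0.273, d = 0.339.
taxon1–taxon3: 7/22 differ, p = 0.318, d = 0.414.
taxon2–taxon3: 4/22 differ, p = 0.182, d = 0.208.
The smallest distance is between taxon2 and taxon3.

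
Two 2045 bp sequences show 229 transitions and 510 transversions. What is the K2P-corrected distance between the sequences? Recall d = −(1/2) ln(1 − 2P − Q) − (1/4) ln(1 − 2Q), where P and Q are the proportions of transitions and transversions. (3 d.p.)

0.493

P = 229/2045 ≈ 0.11198 and Q = 510/2045 ≈ 0.249389.
Under the Kimura two-parameter model, d = −½ ln(1 − 2P − Q) − ¼ ln(1 − 2Q).
1 − 2P − Q = 0.526651, giving −½ ln(0.526651) = 0.320609.
1 − 2Q = 0.501222, giving −¼ ln(0.501222) = 0.172677.
d = 0.320609 + 0.172677 = 0.493286.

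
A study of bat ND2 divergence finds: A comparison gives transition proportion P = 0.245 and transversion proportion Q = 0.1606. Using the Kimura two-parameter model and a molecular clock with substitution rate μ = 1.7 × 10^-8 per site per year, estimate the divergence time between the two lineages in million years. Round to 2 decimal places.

18.31

Under the Kimura two-parameter model, d = −½ ln(1 − 2P − Q) − ¼ ln(1 − 2Q).
1 − 2P − Q = 0.3494, giving −½ ln(0.3494) = 0.525769.
1 − 2Q = 0.6788, giving −¼ ln(0.6788) = 0.096857.
d = 0.525769 + 0.096857 = 0.622626.
Under a molecular clock d = 2μt, so t = d/(2μ) = 0.622626 / (2 × 1.7 × 10^-8) = 18.31 million years.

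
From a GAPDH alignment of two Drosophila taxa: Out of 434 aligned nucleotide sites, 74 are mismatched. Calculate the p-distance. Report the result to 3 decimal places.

p = 74/434 = 0.170506… ≈ 0.171 (to 3 d.p.).

0.171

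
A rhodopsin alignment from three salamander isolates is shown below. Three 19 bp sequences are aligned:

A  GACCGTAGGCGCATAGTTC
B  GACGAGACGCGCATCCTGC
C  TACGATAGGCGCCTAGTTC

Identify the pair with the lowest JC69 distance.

A–B: 7/19 differ, p = 0.368, d = 0.507.
A–C: 4/19 differ, p = 0.211, d = 0.247.
B–C: 7/19 differ, p = 0.368, d = 0.507.
The smallest distance is between A and C.

A and C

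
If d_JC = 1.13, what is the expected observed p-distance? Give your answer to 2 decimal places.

0.58

p = (3/4)(1 − e^(−4d/3)) = 0.75 × (1 − e^(-1.506667)) = 0.75 × (1 − 0.221647) = 0.583765.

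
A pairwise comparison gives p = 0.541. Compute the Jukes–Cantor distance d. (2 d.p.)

0.96

d = −(3/4) ln(1 − 4p/3) = −0.75 ln(1 − 0.721333) = −0.75 ln(0.278667)
  = −0.75 × (-1.277738) = 0.958304 substitutions/site.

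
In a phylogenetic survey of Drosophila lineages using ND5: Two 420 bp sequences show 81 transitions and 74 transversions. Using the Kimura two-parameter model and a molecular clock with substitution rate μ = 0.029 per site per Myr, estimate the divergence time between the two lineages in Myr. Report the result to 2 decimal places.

P = 81/420 ≈ 0.192857 and Q = 74/420 ≈ 0.17619.
Under the Kimura two-parameter model, d = −½ ln(1 − 2P − Q) − ¼ ln(1 − 2Q).
1 − 2P − Q = 0.438096, giving −½ ln(0.438096) = 0.412659.
1 − 2Q = 0.64762, giving −¼ ln(0.64762) = 0.108613.
d = 0.412659 + 0.108613 = 0.521272.
Under a molecular clock d = 2μt, so t = d/(2μ) = 0.521272 / (2 × 0.029) = 8.99 Myr.

8.99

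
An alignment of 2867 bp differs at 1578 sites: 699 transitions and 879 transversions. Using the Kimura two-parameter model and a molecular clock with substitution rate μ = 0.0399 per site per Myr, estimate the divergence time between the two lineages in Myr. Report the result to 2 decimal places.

P = 699/2867 ≈ 0.243809 and Q = 879/2867 ≈ 0.306592.
Under the Kimura two-parameter model, d = −½ ln(1 − 2P − Q) − ¼ ln(1 − 2Q).
1 − 2P − Q = 0.20579, giving −½ ln(0.20579) = 0.790450.
1 − 2Q = 0.386816, giving −¼ ln(0.386816) = 0.237452.
d = 0.790450 + 0.237452 = 1.027902.
Under a molecular clock d = 2μt, so t = d/(2μ) = 1.027902 / (2 × 0.0399) = 12.88 Myr.

12.88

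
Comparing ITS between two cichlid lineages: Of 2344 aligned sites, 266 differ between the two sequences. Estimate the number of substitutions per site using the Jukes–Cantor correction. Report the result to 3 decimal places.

p = 266/2344 ≈ 0.113481.
d = −(3/4) ln(1 − 4p/3) = −0.75 ln(1 − 0.151308) = −0.75 ln(0.848692)
  = −0.75 × (-0.164059) = 0.123044 substitutions/site.

0.123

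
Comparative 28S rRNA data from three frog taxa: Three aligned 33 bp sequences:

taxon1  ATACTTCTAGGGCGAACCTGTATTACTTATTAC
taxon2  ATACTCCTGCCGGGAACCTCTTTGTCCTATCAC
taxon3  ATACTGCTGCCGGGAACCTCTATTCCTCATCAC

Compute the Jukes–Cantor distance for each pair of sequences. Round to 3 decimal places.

taxon1–taxon2: 11/33 sites differ → p ≈ 0.333333, d = −0.75 ln(1 − 0.444444) = 0.440839 ≈ 0.441.
taxon1–taxon3: 9/33 sites differ → p ≈ 0.272727, d = −0.75 ln(1 − 0.363636) = 0.338988 ≈ 0.339.
taxon2–taxon3: 6/33 sites differ → p ≈ 0.181818, d = −0.75 ln(1 − 0.242424) = 0.208224 ≈ 0.208.

d(taxon1,taxon2) = 0.441, d(taxon1,taxon3) = 0.339, d(taxon2,taxon3) = 0.208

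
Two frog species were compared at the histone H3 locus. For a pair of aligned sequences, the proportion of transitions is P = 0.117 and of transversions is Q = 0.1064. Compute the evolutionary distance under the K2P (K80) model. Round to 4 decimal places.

Under the Kimura two-parameter model, d = −½ ln(1 − 2P − Q) − ¼ ln(1 − 2Q).
1 − 2P − Q = 0.6596, giving −½ ln(0.6596) = 0.208061.
1 − 2Q = 0.7872, giving −¼ ln(0.7872) = 0.059818.
d = 0.208061 + 0.059818 = 0.267879.

0.2679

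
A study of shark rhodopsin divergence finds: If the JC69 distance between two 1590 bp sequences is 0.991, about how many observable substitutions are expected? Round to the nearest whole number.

Invert JC69: p = (3/4)(1 − e^(−4d/3)) = 0.75 × (1 − e^(-1.321333)) = 0.75 × (1 − 0.266779) = 0.549916.
Expected differing sites = pL ≈ 0.549916 × 1590 = 874.36644 ≈ 874.

874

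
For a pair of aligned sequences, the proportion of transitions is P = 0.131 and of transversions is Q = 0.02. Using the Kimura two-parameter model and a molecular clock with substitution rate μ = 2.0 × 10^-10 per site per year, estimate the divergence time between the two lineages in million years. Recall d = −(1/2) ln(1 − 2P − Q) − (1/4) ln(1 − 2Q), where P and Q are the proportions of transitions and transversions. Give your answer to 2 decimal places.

Under the Kimura two-parameter model, d = −½ ln(1 − 2P − Q) − ¼ ln(1 − 2Q).
1 − 2P − Q = 0.718, giving −½ ln(0.718) = 0.165643.
1 − 2Q = 0.96, giving −¼ ln(0.96) = 0.010205.
d = 0.165643 + 0.010205 = 0.175848.
Under a molecular clock d = 2μt, so t = d/(2μ) = 0.175848 / (2 × 2.0 × 10^-10) = 439.62 million years.

439.62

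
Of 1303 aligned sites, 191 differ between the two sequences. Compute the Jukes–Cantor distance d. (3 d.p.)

p = 191/1303 ≈ 0.146585.
d = −(3/4) ln(1 − 4p/3) = −0.75 ln(1 − 0.195447) = −0.75 ln(0.804553)
  = −0.75 × (-0.217468) = 0.163101 substitutions/site.

0.163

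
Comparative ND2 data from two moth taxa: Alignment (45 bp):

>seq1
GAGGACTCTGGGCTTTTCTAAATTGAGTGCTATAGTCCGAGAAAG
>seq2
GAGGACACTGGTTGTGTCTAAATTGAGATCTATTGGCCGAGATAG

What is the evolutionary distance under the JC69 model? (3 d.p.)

0.264

The sequences differ at 10 of 45 sites (7, 12, 13, 14, 16, 28, 29, 34, 36, 43), so p = 10/45 ≈ 0.222222.
d = −(3/4) ln(1 − 4p/3) = −0.75 ln(1 − 0.296296) = −0.75 ln(0.703704)
  = −0.75 × (-0.351397) = 0.263548 substitutions/site.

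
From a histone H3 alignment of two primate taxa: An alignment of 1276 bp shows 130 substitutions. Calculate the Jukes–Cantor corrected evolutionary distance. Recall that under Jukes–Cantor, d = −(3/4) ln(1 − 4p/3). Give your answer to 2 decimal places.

0.11

p = 130/1276 ≈ 0.101881.
d = −(3/4) ln(1 − 4p/3) = −0.75 ln(1 − 0.135841) = −0.75 ln(0.864159)
  = −0.75 × (-0.145998) = 0.109499 substitutions/site.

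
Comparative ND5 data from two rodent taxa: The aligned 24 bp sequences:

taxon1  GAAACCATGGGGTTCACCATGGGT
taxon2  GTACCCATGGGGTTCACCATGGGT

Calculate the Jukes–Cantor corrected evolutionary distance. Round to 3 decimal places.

0.088

The sequences differ at 2 of 24 sites (2, 4), so p = 2/24 ≈ 0.083333.
d = −(3/4) ln(1 − 4p/3) = −0.75 ln(1 − 0.111111) = −0.75 ln(0.888889)
  = −0.75 × (-0.117783) = 0.088337 substitutions/site.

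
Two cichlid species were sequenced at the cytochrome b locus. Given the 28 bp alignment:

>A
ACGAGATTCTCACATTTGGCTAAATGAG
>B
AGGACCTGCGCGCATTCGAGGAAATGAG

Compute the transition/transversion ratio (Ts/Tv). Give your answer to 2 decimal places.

0.43

Transitions are A↔G and C↔T; transversions are all other mismatches.
Transitions: 3. Transversions: 7.
R = 3/7 = 0.428571… ≈ 0.43 (to 2 d.p.).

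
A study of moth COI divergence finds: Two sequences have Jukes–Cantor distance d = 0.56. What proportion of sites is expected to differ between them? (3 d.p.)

0.395

p = (3/4)(1 − e^(−4d/3)) = 0.75 × (1 − e^(-0.746667)) = 0.75 × (1 − 0.473944) = 0.394542.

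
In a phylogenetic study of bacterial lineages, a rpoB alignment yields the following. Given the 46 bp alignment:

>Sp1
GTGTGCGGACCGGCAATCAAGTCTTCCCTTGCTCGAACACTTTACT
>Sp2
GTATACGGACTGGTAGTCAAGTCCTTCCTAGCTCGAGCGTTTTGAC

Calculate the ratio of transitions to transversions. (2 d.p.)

6.00

Transitions are A↔G and C↔T; transversions are all other mismatches.
Transitions: 12. Transversions: 2.
R = 12/2 = 6.00.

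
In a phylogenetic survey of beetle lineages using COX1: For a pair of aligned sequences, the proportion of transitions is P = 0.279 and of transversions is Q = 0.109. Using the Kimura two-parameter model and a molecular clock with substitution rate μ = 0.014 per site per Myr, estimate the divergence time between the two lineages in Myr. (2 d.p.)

21.83

Under the Kimura two-parameter model, d = −½ ln(1 − 2P − Q) − ¼ ln(1 − 2Q).
1 − 2P − Q = 0.333, giving −½ ln(0.333) = 0.549806.
1 − 2Q = 0.782, giving −¼ ln(0.782) = 0.061475.
d = 0.549806 + 0.061475 = 0.611281.
Under a molecular clock d = 2μt, so t = d/(2μ) = 0.611281 / (2 × 0.014) = 21.83 Myr.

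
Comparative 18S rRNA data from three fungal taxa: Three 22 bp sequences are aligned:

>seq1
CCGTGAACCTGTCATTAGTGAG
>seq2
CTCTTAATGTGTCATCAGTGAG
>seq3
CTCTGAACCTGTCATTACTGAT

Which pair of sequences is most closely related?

seq1–seq2: 6/22 differ, p = 0.273, d = 0.339.
seq1–seq3: 4/22 differ, p = 0.182, d = 0.208.
seq2–seq3: 6/22 differ, p = 0.273, d = 0.339.
The smallest distance is between seq1 and seq3.

seq1 and seq3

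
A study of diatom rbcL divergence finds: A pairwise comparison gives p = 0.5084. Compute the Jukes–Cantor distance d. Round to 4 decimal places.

0.8496

d = −(3/4) ln(1 − 4p/3) = −0.75 ln(1 − 0.677867) = −0.75 ln(0.322133)
  = −0.75 × (-1.132791) = 0.849593 substitutions/site.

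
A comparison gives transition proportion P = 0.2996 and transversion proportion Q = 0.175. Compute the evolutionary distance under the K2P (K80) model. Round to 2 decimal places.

Under the Kimura two-parameter model, d = −½ ln(1 − 2P − Q) − ¼ ln(1 − 2Q).
1 − 2P − Q = 0.2258, giving −½ ln(0.2258) = 0.744053.
1 − 2Q = 0.65, giving −¼ ln(0.65) = 0.107696.
d = 0.744053 + 0.107696 = 0.851749.

0.85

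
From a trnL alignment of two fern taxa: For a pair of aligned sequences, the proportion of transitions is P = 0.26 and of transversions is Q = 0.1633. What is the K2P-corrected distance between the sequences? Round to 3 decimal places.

0.674

Under the Kimura two-parameter model, d = −½ ln(1 − 2P − Q) − ¼ ln(1 − 2Q).
1 − 2P − Q = 0.3167, giving −½ ln(0.3167) = 0.574900.
1 − 2Q = 0.6734, giving −¼ ln(0.6734) = 0.098854.
d = 0.574900 + 0.098854 = 0.673754.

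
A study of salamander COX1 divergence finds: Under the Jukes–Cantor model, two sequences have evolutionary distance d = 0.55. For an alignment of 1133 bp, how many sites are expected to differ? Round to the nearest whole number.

Invert JC69: p = (3/4)(1 − e^(−4d/3)) = 0.75 × (1 − e^(-0.733333)) = 0.75 × (1 − 0.480305) = 0.389771.
Expected differing sites = pL ≈ 0.389771 × 1133 = 441.610543 ≈ 442.

442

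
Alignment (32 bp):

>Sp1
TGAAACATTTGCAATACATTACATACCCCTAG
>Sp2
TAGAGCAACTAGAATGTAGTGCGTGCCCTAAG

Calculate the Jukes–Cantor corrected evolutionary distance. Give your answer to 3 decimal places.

0.736

The sequences differ at 15 of 32 sites, so p = 15/32 = 0.46875.
d = −(3/4) ln(1 − 4p/3) = −0.75 ln(1 − 0.625) = −0.75 ln(0.375)
  = −0.75 × (-0.980829) = 0.735622 substitutions/site.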